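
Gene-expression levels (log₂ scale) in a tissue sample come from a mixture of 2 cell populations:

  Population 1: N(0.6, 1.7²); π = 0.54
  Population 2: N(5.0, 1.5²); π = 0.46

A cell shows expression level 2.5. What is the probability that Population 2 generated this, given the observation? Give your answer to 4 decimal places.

0.3101

P(component k | x) = P(Z=k)·f_k(x) / marginal(x), where marginal(x) = Σ_j P(Z=j)·f_j(x).
Component likelihoods at x = 2.5:
  p_1 = (1/(1.7·√(2π)))·exp(−(2.5−0.6)²/(2·1.7²)) = 0.234672·exp(-0.62457) = 0.125665
  p_2 = (1/(1.5·√(2π)))·exp(−(2.5−5.0)²/(2·1.5²)) = 0.265962·exp(-1.38889) = 0.0663181
Prior × likelihood for each component:
  P(Z=1)·p_1 = 0.54 × 0.125665 = 0.0678592
  P(Z=2)·p_2 = 0.46 × 0.0663181 = 0.0305063
Denominator: 0.0678592 + 0.0305063 = 0.0983655
Responsibility of Population 2: 0.0305063 / 0.0983655 ≈ 0.3101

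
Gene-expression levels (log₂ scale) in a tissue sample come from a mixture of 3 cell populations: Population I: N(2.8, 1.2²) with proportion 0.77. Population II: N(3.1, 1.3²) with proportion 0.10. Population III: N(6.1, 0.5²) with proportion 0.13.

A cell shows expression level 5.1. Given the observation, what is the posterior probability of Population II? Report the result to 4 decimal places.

0.1463

The responsibility of component k is w_k f_k(x) divided by Σ_j w_j f_j(x).
Component likelihoods at x = 5.1:
  p_I = (1/(1.2·√(2π)))·exp(−(5.1−2.8)²/(2·1.2²)) = 0.332452·exp(-1.83681) = 0.0529681
  p_II = (1/(1.3·√(2π)))·exp(−(5.1−3.1)²/(2·1.3²)) = 0.306879·exp(-1.18343) = 0.0939742
  p_III = (1/(0.5·√(2π)))·exp(−(5.1−6.1)²/(2·0.5²)) = 0.797885·exp(-2.00000) = 0.107982
Weight by the priors:
  w_I·p_I = 0.77 × 0.0529681 = 0.0407854
  w_II·p_II = 0.10 × 0.0939742 = 0.00939742
  w_III·p_III = 0.13 × 0.107982 = 0.0140377
Sum: 0.0407854 + 0.00939742 + 0.0140377 = 0.0642205
P(Population II | the observation) = 0.00939742 / 0.0642205 ≈ 0.1463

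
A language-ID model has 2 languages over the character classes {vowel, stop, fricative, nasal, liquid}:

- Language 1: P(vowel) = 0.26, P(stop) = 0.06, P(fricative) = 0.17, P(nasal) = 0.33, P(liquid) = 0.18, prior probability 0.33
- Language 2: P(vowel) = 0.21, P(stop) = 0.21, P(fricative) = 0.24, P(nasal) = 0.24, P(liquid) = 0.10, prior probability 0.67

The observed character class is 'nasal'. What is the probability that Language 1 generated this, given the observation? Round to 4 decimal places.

0.4038

P(component k | x) = w_k·f_k(x) / marginal(x), where marginal(x) = Σ_j w_j·f_j(x).
Categorical probabilities:
  p_1 = 0.33
  p_2 = 0.24
Prior × likelihood for each component:
  w_1·p_1 = 0.33 × 0.33 = 0.1089
  w_2·p_2 = 0.67 × 0.24 = 0.1608
Sum: 0.1089 + 0.1608 = 0.2697
P(Language 1 | x) = 0.1089 / 0.2697 ≈ 0.4038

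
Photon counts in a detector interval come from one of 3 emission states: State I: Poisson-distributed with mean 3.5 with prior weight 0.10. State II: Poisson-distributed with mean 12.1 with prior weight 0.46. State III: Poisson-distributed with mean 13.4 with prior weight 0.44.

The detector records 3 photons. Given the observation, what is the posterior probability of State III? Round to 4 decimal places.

Apply Bayes' rule: the posterior for each component is proportional to its prior times its likelihood at x.
Poisson probabilities:
  p_I = e^(−3.5)·3.5^3/3! = 0.215785
  p_II = e^(−12.1)·12.1^3/3! = 0.0016415
  p_III = e^(−13.4)·13.4^3/3! = 0.000607599
Prior × likelihood for each component:
  w_I·p_I = 0.10 × 0.215785 = 0.0215785
  w_II·p_II = 0.46 × 0.0016415 = 0.000755091
  w_III·p_III = 0.44 × 0.000607599 = 0.000267344
Marginal: 0.0215785 + 0.000755091 + 0.000267344 = 0.022601
P(State III | the observation) ≈ 0.0118

0.0118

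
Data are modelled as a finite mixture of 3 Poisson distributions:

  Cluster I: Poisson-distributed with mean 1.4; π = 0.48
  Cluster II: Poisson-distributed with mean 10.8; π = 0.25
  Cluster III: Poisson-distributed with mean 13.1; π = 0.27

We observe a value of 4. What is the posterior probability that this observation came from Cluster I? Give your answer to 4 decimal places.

0.8415

Posterior ∝ prior × likelihood, so P(k | x) ∝ π_k f_k(x); normalise over all components.
Component likelihoods at x = 4:
  f_I = e^(−1.4)·1.4^4/4! = 0.039472
  f_II = e^(−10.8)·10.8^4/4! = 0.0115639
  f_III = e^(−13.1)·13.1^4/4! = 0.00250967
Weight by the priors:
  π_I·f_I = 0.48 × 0.039472 = 0.0189465
  π_II·f_II = 0.25 × 0.0115639 = 0.00289097
  π_III·f_III = 0.27 × 0.00250967 = 0.00067761
Sum: 0.0189465 + 0.00289097 + 0.00067761 = 0.0225151
Responsibility of Cluster I: 0.0189465 / 0.0225151 ≈ 0.8415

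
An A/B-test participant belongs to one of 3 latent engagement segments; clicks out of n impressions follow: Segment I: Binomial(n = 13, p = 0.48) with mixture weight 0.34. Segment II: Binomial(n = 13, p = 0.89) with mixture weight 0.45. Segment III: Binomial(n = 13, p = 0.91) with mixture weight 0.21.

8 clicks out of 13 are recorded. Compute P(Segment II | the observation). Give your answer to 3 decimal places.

Posterior ∝ prior × likelihood, so P(k | x) ∝ π_k f_k(x); normalise over all components.
Binomial probabilities:
  f_I = 0.137888
  f_II = 0.00815947
  f_III = 0.00357373
Unnormalised posteriors:
  π_I·f_I = 0.34 × 0.137888 = 0.0468818
  π_II·f_II = 0.45 × 0.00815947 = 0.00367176
  π_III·f_III = 0.21 × 0.00357373 = 0.000750484
Marginal: 0.0468818 + 0.00367176 + 0.000750484 = 0.051304
So the posterior for Segment II is 0.00367176 / 0.051304 ≈ 0.072.

0.072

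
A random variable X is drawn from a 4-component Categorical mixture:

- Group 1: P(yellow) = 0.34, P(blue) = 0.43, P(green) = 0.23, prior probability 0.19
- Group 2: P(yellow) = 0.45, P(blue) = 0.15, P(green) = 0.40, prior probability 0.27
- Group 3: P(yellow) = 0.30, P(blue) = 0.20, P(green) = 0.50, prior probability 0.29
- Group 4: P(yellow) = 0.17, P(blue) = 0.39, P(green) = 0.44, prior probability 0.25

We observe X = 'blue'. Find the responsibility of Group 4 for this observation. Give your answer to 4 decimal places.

P(component k | x) = w_k·f_k(x) / marginal(x), where marginal(x) = Σ_j w_j·f_j(x).
Component likelihoods at x = 'blue':
  p_1 = P(blue | comp) = 0.43
  p_2 = P(blue | comp) = 0.15
  p_3 = P(blue | comp) = 0.20
  p_4 = P(blue | comp) = 0.39
Weight by the priors:
  w_1·p_1 = 0.19 × 0.43 = 0.0817
  w_2·p_2 = 0.27 × 0.15 = 0.0405
  w_3·p_3 = 0.29 × 0.2 = 0.058
  w_4·p_4 = 0.25 × 0.39 = 0.0975
Evidence: 0.0817 + 0.0405 + 0.058 + 0.0975 = 0.2777
P(Group 4 | 'blue') ≈ 0.3511

0.3511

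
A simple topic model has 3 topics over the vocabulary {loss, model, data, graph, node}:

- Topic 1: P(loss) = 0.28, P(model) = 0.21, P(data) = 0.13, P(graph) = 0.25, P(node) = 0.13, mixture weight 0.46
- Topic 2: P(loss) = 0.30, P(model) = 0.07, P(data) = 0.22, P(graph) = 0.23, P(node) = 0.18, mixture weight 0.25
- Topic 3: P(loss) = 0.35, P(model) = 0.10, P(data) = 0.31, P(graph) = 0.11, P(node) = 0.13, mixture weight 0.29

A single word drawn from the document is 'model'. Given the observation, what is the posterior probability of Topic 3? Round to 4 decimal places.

P(component k | x) = w_k·f_k(x) / marginal(x), where marginal(x) = Σ_j w_j·f_j(x).
Evaluate each component's likelihood at the observed value:
  L_1 = 0.21
  L_2 = 0.07
  L_3 = 0.1
Multiply by the mixture weights:
  w_1·L_1 = 0.46 × 0.21 = 0.0966
  w_2·L_2 = 0.25 × 0.07 = 0.0175
  w_3·L_3 = 0.29 × 0.1 = 0.029
Evidence: 0.0966 + 0.0175 + 0.029 = 0.1431
P(Topic 3 | 'model') ≈ 0.2027

0.2027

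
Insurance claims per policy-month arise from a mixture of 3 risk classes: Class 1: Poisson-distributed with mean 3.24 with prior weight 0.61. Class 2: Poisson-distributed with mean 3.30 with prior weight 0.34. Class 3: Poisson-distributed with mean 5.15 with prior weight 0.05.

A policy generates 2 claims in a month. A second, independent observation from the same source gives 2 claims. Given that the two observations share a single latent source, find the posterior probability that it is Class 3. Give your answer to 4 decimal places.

0.0074

Apply Bayes' rule: the posterior for each component is proportional to its prior times its likelihood at x.
Since both observations come from the same component, the likelihood for component k is f_k(x₁)·f_k(x₂).
  f_1 = [e^(−3.24)·3.24^2/2! = 0.205563] × [0.205563] = 0.0422563
  f_2 = [e^(−3.30)·3.30^2/2! = 0.200829] × [0.200829] = 0.0403322
  f_3 = [e^(−5.15)·5.15^2/2! = 0.0769074] × [0.0769074] = 0.00591474
Multiply by the mixture weights:
  π_1·f_1 = 0.61 × 0.0422563 = 0.0257764
  π_2·f_2 = 0.34 × 0.0403322 = 0.013713
  π_3·f_3 = 0.05 × 0.00591474 = 0.000295737
Evidence: 0.0257764 + 0.013713 + 0.000295737 = 0.0397851
P(Class 3 | x) = 0.000295737 / 0.0397851 ≈ 0.0074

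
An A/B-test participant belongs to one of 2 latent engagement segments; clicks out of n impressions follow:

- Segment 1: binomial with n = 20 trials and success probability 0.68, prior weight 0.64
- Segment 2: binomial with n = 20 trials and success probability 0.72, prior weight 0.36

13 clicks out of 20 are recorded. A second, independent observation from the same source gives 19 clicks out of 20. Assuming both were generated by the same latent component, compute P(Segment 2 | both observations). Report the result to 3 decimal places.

0.546

P(component k | x) = π_k·f_k(x) / marginal(x), where marginal(x) = Σ_j π_j·f_j(x).
Since both observations come from the same component, the likelihood for component k is f_k(x₁)·f_k(x₂).
  L_1 = [C(20,13)·0.68^13·0.32^7 = 77520·0.00664685·0.000343597 = 0.177043] × [0.00420581] = 0.00074461
  L_2 = [C(20,13)·0.72^13·0.28^7 = 77520·0.0139741·0.000134929 = 0.146165] × [0.010902] = 0.00159348
Unnormalised posteriors:
  π_1·L_1 = 0.64 × 0.00074461 = 0.00047655
  π_2·L_2 = 0.36 × 0.00159348 = 0.000573654
Marginal: 0.00047655 + 0.000573654 = 0.0010502
Responsibility of Segment 2: 0.000573654 / 0.0010502 ≈ 0.546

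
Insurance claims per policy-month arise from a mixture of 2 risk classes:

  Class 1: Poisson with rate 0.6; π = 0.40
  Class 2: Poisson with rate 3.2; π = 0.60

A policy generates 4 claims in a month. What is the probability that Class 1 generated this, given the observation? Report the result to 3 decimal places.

P(component k | x) = w_k·f_k(x) / marginal(x), where marginal(x) = Σ_j w_j·f_j(x).
Component likelihoods at x = 4 claims:
  p_1 = e^(−0.6)·0.6^4/4! = 0.00296358
  p_2 = e^(−3.2)·3.2^4/4! = 0.178093
Multiply by the mixture weights:
  w_1·p_1 = 0.40 × 0.00296358 = 0.00118543
  w_2·p_2 = 0.60 × 0.178093 = 0.106856
Normaliser: 0.00118543 + 0.106856 = 0.108041
So the posterior for Class 1 is 0.00118543 / 0.108041 ≈ 0.011.

0.011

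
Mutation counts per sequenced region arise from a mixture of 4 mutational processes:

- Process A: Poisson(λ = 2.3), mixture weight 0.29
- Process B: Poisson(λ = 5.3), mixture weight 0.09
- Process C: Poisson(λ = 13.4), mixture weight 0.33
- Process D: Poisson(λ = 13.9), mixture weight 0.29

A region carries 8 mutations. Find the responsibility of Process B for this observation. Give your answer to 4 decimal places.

Apply Bayes' rule: the posterior for each component is proportional to its prior times its likelihood at x.
Poisson probabilities:
  p_A = e^(−2.3)·2.3^8/8! = 0.00194726
  p_B = e^(−5.3)·5.3^8/8! = 0.0770772
  p_C = e^(−13.4)·13.4^8/8! = 0.0390636
  p_D = e^(−13.9)·13.9^8/8! = 0.0317618
Multiply by the mixture weights:
  π_A·p_A = 0.29 × 0.00194726 = 0.000564707
  π_B·p_B = 0.09 × 0.0770772 = 0.00693694
  π_C·p_C = 0.33 × 0.0390636 = 0.012891
  π_D·p_D = 0.29 × 0.0317618 = 0.00921091
Normaliser: 0.000564707 + 0.00693694 + 0.012891 + 0.00921091 = 0.0296035
So the posterior for Process B is 0.00693694 / 0.0296035 ≈ 0.2343.

0.2343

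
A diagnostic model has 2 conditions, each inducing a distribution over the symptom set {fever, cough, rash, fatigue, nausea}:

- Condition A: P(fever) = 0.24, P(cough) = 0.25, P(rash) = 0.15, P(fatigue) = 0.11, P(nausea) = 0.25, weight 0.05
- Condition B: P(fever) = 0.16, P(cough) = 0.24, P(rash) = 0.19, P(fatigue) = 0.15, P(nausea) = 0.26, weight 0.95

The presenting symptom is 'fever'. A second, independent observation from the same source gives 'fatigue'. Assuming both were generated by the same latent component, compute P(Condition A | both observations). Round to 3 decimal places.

Posterior ∝ prior × likelihood, so P(k | x) ∝ w_k f_k(x); normalise over all components.
Since both observations come from the same component, the likelihood for component k is f_k(x₁)·f_k(x₂).
  L_A = [0.24] × [0.11] = 0.0264
  L_B = [0.16] × [0.15] = 0.024
Unnormalised posteriors:
  w_A·L_A = 0.05 × 0.0264 = 0.00132
  w_B·L_B = 0.95 × 0.024 = 0.0228
Denominator: 0.00132 + 0.0228 = 0.02412
So the posterior for Condition A is 0.00132 / 0.02412 ≈ 0.055.

0.055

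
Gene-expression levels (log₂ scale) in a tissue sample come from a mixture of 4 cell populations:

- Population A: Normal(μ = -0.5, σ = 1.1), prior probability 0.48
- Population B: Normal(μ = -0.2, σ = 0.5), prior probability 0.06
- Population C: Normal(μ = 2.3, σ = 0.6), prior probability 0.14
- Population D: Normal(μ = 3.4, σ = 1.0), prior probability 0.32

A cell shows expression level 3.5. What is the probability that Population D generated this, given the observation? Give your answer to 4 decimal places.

0.9082

Apply Bayes' rule: the posterior for each component is proportional to its prior times its likelihood at x.
Evaluate each component's likelihood at the observed value:
  L_A = (1/(1.1·√(2π)))·exp(−(3.5−-0.5)²/(2·1.1²)) = 0.362675·exp(-6.61157) = 0.000487696
  L_B = (1/(0.5·√(2π)))·exp(−(3.5−-0.2)²/(2·0.5²)) = 0.797885·exp(-27.38000) = 1.02555e-12
  L_C = (1/(0.6·√(2π)))·exp(−(3.5−2.3)²/(2·0.6²)) = 0.664904·exp(-2.00000) = 0.0899849
  L_D = (1/(1.0·√(2π)))·exp(−(3.5−3.4)²/(2·1.0²)) = 0.398942·exp(-0.00500) = 0.396953
Multiply by the mixture weights:
  π_A·L_A = 0.48 × 0.000487696 = 0.000234094
  π_B·L_B = 0.06 × 1.02555e-12 = 6.1533e-14
  π_C·L_C = 0.14 × 0.0899849 = 0.0125979
  π_D·L_D = 0.32 × 0.396953 = 0.127025
Denominator: 0.000234094 + 6.1533e-14 + 0.0125979 + 0.127025 = 0.139857
So the posterior for Population D is 0.127025 / 0.139857 ≈ 0.9082.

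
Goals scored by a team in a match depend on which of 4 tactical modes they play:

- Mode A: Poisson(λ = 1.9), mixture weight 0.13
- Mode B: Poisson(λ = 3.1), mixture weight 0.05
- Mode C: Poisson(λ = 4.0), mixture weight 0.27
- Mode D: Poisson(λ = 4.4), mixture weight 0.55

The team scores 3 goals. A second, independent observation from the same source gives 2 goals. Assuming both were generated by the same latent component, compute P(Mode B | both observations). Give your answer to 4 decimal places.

Apply Bayes' rule: the posterior for each component is proportional to its prior times its likelihood at x.
Since both observations come from the same component, the likelihood for component k is f_k(x₁)·f_k(x₂).
  L_A = [e^(−1.9)·1.9^3/3! = 0.170982] × [0.269971] = 0.0461602
  L_B = [e^(−3.1)·3.1^3/3! = 0.223677] × [0.216461] = 0.0484174
  L_C = [e^(−4.0)·4.0^3/3! = 0.195367] × [0.146525] = 0.0286261
  L_D = [e^(−4.4)·4.4^3/3! = 0.174305] × [0.118845] = 0.0207153
Unnormalised posteriors:
  P(Z=A)·L_A = 0.13 × 0.0461602 = 0.00600083
  P(Z=B)·L_B = 0.05 × 0.0484174 = 0.00242087
  P(Z=C)·L_C = 0.27 × 0.0286261 = 0.00772906
  P(Z=D)·L_D = 0.55 × 0.0207153 = 0.0113934
Sum: 0.00600083 + 0.00242087 + 0.00772906 + 0.0113934 = 0.0275442
P(Mode B | x₁, x₂) ≈ 0.0879

0.0879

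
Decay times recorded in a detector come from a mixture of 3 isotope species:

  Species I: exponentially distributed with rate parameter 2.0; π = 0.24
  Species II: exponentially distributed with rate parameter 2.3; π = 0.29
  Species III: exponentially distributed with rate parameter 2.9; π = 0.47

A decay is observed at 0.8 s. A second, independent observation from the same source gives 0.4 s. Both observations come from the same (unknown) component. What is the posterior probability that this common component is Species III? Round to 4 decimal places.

0.3980

Posterior ∝ prior × likelihood, so P(k | x) ∝ π_k f_k(x); normalise over all components.
Since both observations come from the same component, the likelihood for component k is f_k(x₁)·f_k(x₂).
  f_I = [2.0·e^(−2.0·0.8) = 2.0·e^(−1.6000) = 0.403793] × [0.898658] = 0.362872
  f_II = [2.3·e^(−2.3·0.8) = 2.3·e^(−1.8400) = 0.36528] × [0.916594] = 0.334813
  f_III = [2.9·e^(−2.9·0.8) = 2.9·e^(−2.3200) = 0.284993] × [0.90911] = 0.25909
Weight by the priors:
  π_I·f_I = 0.24 × 0.362872 = 0.0870892
  π_II·f_II = 0.29 × 0.334813 = 0.0970959
  π_III·f_III = 0.47 × 0.25909 = 0.121772
Normaliser: 0.0870892 + 0.0970959 + 0.121772 = 0.305958
P(Species III | data) = 0.121772 / 0.305958 ≈ 0.3980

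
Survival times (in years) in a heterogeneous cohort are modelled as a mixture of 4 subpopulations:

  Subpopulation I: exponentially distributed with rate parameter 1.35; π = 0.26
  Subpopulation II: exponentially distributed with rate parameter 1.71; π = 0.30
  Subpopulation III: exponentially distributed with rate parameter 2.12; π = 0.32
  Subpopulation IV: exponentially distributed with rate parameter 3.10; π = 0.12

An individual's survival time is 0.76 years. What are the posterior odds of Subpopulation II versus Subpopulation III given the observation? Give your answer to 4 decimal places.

Posterior odds = (π_i f_i(x)) / (π_j f_j(x)); the normalising sum cancels.
Component likelihoods at x = 0.76 years:
  f_I = 1.35·e^(−1.35·0.76) = 1.35·e^(−1.0260) = 0.483891
  f_II = 1.71·e^(−1.71·0.76) = 1.71·e^(−1.2996) = 0.466216
  f_III = 2.12·e^(−2.12·0.76) = 2.12·e^(−1.6112) = 0.423254
  f_IV = 3.10·e^(−3.10·0.76) = 3.10·e^(−2.3560) = 0.293876
Posterior odds = (π_II·f_II) / (π_III·f_III) = (0.30·0.466216) / (0.32·0.423254) = 0.139865 / 0.135441 ≈ 1.0327

1.0327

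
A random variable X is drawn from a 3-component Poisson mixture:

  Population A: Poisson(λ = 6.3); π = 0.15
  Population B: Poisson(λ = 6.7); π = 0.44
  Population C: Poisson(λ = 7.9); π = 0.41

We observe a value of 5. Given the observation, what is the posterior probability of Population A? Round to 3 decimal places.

Posterior ∝ prior × likelihood, so P(k | x) ∝ w_k f_k(x); normalise over all components.
Evaluate each component's likelihood at the observed value:
  f_A = e^(−6.3)·6.3^5/5! = 0.151868
  f_B = e^(−6.7)·6.7^5/5! = 0.13849
  f_C = e^(−7.9)·7.9^5/5! = 0.0950666
Prior × likelihood for each component:
  w_A·f_A = 0.15 × 0.151868 = 0.0227802
  w_B·f_B = 0.44 × 0.13849 = 0.0609358
  w_C·f_C = 0.41 × 0.0950666 = 0.0389773
Denominator: 0.0227802 + 0.0609358 + 0.0389773 = 0.122693
Responsibility of Population A: 0.0227802 / 0.122693 ≈ 0.186

0.186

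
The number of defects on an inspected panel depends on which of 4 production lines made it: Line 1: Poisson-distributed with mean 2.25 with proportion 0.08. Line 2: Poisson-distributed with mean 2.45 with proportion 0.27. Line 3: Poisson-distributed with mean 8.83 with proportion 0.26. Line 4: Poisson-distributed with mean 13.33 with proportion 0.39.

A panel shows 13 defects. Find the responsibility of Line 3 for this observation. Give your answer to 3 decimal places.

P(component k | x) = w_k·f_k(x) / marginal(x), where marginal(x) = Σ_j w_j·f_j(x).
Component likelihoods at x = 13 defects:
  f_1 = 6.41106e-07
  f_2 = 1.58802e-06
  f_3 = 0.0466003
  f_4 = 0.109488
Multiply by the mixture weights:
  w_1·f_1 = 0.08 × 6.41106e-07 = 5.12885e-08
  w_2·f_2 = 0.27 × 1.58802e-06 = 4.28767e-07
  w_3·f_3 = 0.26 × 0.0466003 = 0.0121161
  w_4·f_4 = 0.39 × 0.109488 = 0.0427003
Denominator: 5.12885e-08 + 4.28767e-07 + 0.0121161 + 0.0427003 = 0.0548168
P(Line 3 | x) ≈ 0.221

0.221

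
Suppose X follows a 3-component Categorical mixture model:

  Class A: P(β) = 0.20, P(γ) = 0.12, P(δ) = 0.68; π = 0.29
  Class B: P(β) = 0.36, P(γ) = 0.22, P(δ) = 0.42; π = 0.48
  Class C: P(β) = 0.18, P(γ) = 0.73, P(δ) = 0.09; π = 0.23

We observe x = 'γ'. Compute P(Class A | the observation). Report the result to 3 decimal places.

0.113

P(component k | x) = π_k·f_k(x) / marginal(x), where marginal(x) = Σ_j π_j·f_j(x).
Evaluate each component's likelihood at the observed value:
  L_A = P(γ | comp) = 0.12
  L_B = P(γ | comp) = 0.22
  L_C = P(γ | comp) = 0.73
Prior × likelihood for each component:
  π_A·L_A = 0.29 × 0.12 = 0.0348
  π_B·L_B = 0.48 × 0.22 = 0.1056
  π_C·L_C = 0.23 × 0.73 = 0.1679
Normaliser: 0.0348 + 0.1056 + 0.1679 = 0.3083
P(Class A | data) = 0.0348 / 0.3083 ≈ 0.113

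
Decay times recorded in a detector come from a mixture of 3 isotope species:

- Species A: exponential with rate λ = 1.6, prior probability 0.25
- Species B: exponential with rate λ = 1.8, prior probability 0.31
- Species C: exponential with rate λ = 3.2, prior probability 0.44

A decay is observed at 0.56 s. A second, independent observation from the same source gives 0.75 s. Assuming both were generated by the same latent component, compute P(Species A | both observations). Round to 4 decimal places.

0.3254

P(component k | x) = π_k·f_k(x) / marginal(x), where marginal(x) = Σ_j π_j·f_j(x).
Since both observations come from the same component, the likelihood for component k is f_k(x₁)·f_k(x₂).
  L_A = [0.653119] × [0.481911] = 0.314745
  L_B = [0.656907] × [0.466632] = 0.306534
  L_C = [0.533205] × [0.290297] = 0.154788
Multiply by the mixture weights:
  π_A·L_A = 0.25 × 0.314745 = 0.0786862
  π_B·L_B = 0.31 × 0.306534 = 0.0950255
  π_C·L_C = 0.44 × 0.154788 = 0.0681068
Evidence: 0.0786862 + 0.0950255 + 0.0681068 = 0.241819
Responsibility of Species A: 0.0786862 / 0.241819 ≈ 0.3254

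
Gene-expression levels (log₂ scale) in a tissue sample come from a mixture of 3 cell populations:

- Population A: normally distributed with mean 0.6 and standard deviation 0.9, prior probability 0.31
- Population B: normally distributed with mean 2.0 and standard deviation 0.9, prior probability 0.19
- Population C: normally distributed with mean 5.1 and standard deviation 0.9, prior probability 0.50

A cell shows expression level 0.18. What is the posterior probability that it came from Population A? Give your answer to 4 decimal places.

By Bayes' theorem, P(k | x) = π_k f_k(x) / Σ_j π_j f_j(x).
Component likelihoods at x = 0.18:
  f_A = (1/(0.9·√(2π)))·exp(−(0.18−0.6)²/(2·0.9²)) = 0.443269·exp(-0.10889) = 0.397537
  f_B = (1/(0.9·√(2π)))·exp(−(0.18−2.0)²/(2·0.9²)) = 0.443269·exp(-2.04469) = 0.057368
  f_C = (1/(0.9·√(2π)))·exp(−(0.18−5.1)²/(2·0.9²)) = 0.443269·exp(-14.94222) = 1.43662e-07
Weight by the priors:
  π_A·f_A = 0.31 × 0.397537 = 0.123237
  π_B·f_B = 0.19 × 0.057368 = 0.0108999
  π_C·f_C = 0.50 × 1.43662e-07 = 7.18312e-08
Denominator: 0.123237 + 0.0108999 + 7.18312e-08 = 0.134136
Responsibility of Population A: 0.123237 / 0.134136 ≈ 0.9187

0.9187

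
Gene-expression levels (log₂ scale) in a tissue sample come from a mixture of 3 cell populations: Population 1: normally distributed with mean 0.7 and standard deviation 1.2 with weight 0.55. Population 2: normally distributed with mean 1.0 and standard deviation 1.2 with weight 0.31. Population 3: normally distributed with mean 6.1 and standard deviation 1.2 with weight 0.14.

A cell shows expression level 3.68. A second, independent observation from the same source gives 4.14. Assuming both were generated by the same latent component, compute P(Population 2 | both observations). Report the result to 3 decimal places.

0.137

Apply Bayes' rule: the posterior for each component is proportional to its prior times its likelihood at x.
Since both observations come from the same component, the likelihood for component k is f_k(x₁)·f_k(x₂).
  p_1 = [(1/(1.2·√(2π)))·exp(−(3.68−0.7)²/(2·1.2²)) = 0.332452·exp(-3.08347) = 0.0152263] × [0.00546086] = 8.31486e-05
  p_2 = [(1/(1.2·√(2π)))·exp(−(3.68−1.0)²/(2·1.2²)) = 0.332452·exp(-2.49389) = 0.0274566] × [0.0108376] = 0.000297564
  p_3 = [(1/(1.2·√(2π)))·exp(−(3.68−6.1)²/(2·1.2²)) = 0.332452·exp(-2.03347) = 0.0435114] × [0.0875847] = 0.00381093
Multiply by the mixture weights:
  P(Z=1)·p_1 = 0.55 × 8.31486e-05 = 4.57317e-05
  P(Z=2)·p_2 = 0.31 × 0.000297564 = 9.22448e-05
  P(Z=3)·p_3 = 0.14 × 0.00381093 = 0.000533531
Normaliser: 4.57317e-05 + 9.22448e-05 + 0.000533531 = 0.000671507
So the posterior for Population 2 is 9.22448e-05 / 0.000671507 ≈ 0.137.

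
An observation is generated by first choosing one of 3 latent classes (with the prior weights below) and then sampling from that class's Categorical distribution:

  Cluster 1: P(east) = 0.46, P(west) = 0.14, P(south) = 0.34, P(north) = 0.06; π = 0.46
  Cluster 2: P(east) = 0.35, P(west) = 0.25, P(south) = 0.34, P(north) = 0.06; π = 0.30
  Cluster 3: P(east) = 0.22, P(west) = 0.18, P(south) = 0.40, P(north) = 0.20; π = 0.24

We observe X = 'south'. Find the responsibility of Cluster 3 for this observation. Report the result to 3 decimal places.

0.271

The responsibility of component k is π_k f_k(x) divided by Σ_j π_j f_j(x).
Component likelihoods at x = 'south':
  p_1 = P(south | comp) = 0.34
  p_2 = P(south | comp) = 0.34
  p_3 = P(south | comp) = 0.40
Prior × likelihood for each component:
  π_1·p_1 = 0.46 × 0.34 = 0.1564
  π_2·p_2 = 0.30 × 0.34 = 0.102
  π_3·p_3 = 0.24 × 0.4 = 0.096
Denominator: 0.1564 + 0.102 + 0.096 = 0.3544
Responsibility of Cluster 3: 0.096 / 0.3544 ≈ 0.271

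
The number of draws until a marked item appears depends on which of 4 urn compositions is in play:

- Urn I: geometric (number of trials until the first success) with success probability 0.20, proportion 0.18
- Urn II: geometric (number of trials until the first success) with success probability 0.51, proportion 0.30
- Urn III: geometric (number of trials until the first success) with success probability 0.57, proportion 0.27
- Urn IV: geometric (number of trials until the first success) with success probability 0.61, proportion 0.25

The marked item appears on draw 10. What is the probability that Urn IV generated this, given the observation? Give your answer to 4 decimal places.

The responsibility of component k is P(Z=k) f_k(x) divided by Σ_j P(Z=j) f_j(x).
Component likelihoods at x = 10:
  f_I = 0.0268435
  f_II = 0.000830491
  f_III = 0.000286478
  f_IV = 0.000127324
Unnormalised posteriors:
  P(Z=I)·f_I = 0.18 × 0.0268435 = 0.00483184
  P(Z=II)·f_II = 0.30 × 0.000830491 = 0.000249147
  P(Z=III)·f_III = 0.27 × 0.000286478 = 7.7349e-05
  P(Z=IV)·f_IV = 0.25 × 0.000127324 = 3.18311e-05
Denominator: 0.00483184 + 0.000249147 + 7.7349e-05 + 3.18311e-05 = 0.00519017
P(Urn IV | the observation) ≈ 0.0061

0.0061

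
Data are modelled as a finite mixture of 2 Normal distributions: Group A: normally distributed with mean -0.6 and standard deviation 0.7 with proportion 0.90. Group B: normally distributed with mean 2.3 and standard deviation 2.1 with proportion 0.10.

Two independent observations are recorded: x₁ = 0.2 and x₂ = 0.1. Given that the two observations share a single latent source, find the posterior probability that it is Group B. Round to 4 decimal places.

0.0135

Posterior ∝ prior × likelihood, so P(k | x) ∝ w_k f_k(x); normalise over all components.
Since both observations come from the same component, the likelihood for component k is f_k(x₁)·f_k(x₂).
  f_A = [0.296614] × [0.345672] = 0.102531
  f_B = [0.115224] × [0.109741] = 0.0126449
Weight by the priors:
  w_A·f_A = 0.90 × 0.102531 = 0.0922781
  w_B·f_B = 0.10 × 0.0126449 = 0.00126449
Normaliser: 0.0922781 + 0.00126449 = 0.0935425
P(Group B | x) ≈ 0.0135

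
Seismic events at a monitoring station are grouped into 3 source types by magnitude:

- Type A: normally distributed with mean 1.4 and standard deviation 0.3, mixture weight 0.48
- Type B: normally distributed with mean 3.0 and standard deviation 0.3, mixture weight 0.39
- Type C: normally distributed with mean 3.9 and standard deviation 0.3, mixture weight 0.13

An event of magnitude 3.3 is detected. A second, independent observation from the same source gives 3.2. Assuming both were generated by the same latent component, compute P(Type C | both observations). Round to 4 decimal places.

0.0061

By Bayes' theorem, P(k | x) = π_k f_k(x) / Σ_j π_j f_j(x).
Since both observations come from the same component, the likelihood for component k is f_k(x₁)·f_k(x₂).
  p_A = [2.59282e-09] × [2.02529e-08] = 5.25122e-17
  p_B = [0.806569] × [1.06483] = 0.858856
  p_C = [0.17997] × [0.0874063] = 0.0157305
Unnormalised posteriors:
  π_A·p_A = 0.48 × 5.25122e-17 = 2.52058e-17
  π_B·p_B = 0.39 × 0.858856 = 0.334954
  π_C·p_C = 0.13 × 0.0157305 = 0.00204497
Evidence: 2.52058e-17 + 0.334954 + 0.00204497 = 0.336999
P(Type C | x₁, x₂) = 0.00204497 / 0.336999 ≈ 0.0061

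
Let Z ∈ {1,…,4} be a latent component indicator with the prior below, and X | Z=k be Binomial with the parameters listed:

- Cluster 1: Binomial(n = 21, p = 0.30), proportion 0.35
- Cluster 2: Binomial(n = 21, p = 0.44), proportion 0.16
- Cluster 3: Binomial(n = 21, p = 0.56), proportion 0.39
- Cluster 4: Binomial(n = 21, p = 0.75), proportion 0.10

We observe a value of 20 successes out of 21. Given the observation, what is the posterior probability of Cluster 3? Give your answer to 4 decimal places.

By Bayes' theorem, P(k | x) = w_k f_k(x) / Σ_j w_j f_j(x).
Component likelihoods at x = 20 successes out of 21:
  p_1 = 5.12557e-10
  p_2 = 8.69883e-07
  p_3 = 8.50027e-05
  p_4 = 0.0166489
Multiply by the mixture weights:
  w_1·p_1 = 0.35 × 5.12557e-10 = 1.79395e-10
  w_2·p_2 = 0.16 × 8.69883e-07 = 1.39181e-07
  w_3·p_3 = 0.39 × 8.50027e-05 = 3.3151e-05
  w_4·p_4 = 0.10 × 0.0166489 = 0.00166489
Sum: 1.79395e-10 + 1.39181e-07 + 3.3151e-05 + 0.00166489 = 0.00169818
P(Cluster 3 | the observation) = 3.3151e-05 / 0.00169818 ≈ 0.0195

0.0195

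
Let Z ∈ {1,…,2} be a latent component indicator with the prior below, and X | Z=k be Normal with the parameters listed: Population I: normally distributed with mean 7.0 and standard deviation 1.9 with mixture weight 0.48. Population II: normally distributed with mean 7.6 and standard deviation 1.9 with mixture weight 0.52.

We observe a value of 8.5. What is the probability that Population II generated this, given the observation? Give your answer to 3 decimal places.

Apply Bayes' rule: the posterior for each component is proportional to its prior times its likelihood at x.
Component likelihoods at x = 8.5:
  f_I = 0.15375
  f_II = 0.187687
Unnormalised posteriors:
  π_I·f_I = 0.48 × 0.15375 = 0.0738
  π_II·f_II = 0.52 × 0.187687 = 0.0975971
Denominator: 0.0738 + 0.0975971 = 0.171397
P(Population II | data) ≈ 0.569

0.569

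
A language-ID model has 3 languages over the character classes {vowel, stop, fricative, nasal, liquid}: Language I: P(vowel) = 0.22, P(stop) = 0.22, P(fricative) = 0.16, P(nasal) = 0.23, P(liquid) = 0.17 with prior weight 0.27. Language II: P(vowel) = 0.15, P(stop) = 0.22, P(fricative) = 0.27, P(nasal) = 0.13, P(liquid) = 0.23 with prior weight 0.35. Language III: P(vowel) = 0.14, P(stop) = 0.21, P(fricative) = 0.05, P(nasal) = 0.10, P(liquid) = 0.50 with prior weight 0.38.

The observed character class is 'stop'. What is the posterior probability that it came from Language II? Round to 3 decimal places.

P(component k | x) = w_k·f_k(x) / marginal(x), where marginal(x) = Σ_j w_j·f_j(x).
Categorical probabilities:
  L_I = 0.22
  L_II = 0.22
  L_III = 0.21
Prior × likelihood for each component:
  w_I·L_I = 0.27 × 0.22 = 0.0594
  w_II·L_II = 0.35 × 0.22 = 0.077
  w_III·L_III = 0.38 × 0.21 = 0.0798
Sum: 0.0594 + 0.077 + 0.0798 = 0.2162
P(Language II | data) ≈ 0.356

0.356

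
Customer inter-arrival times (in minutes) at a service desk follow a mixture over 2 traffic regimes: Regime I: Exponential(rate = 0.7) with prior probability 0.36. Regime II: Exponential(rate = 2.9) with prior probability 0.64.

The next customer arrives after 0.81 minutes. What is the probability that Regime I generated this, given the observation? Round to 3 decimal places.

Apply Bayes' rule: the posterior for each component is proportional to its prior times its likelihood at x.
Component likelihoods at x = 0.81 minutes:
  L_I = 0.397057
  L_II = 0.276847
Weight by the priors:
  P(Z=I)·L_I = 0.36 × 0.397057 = 0.142941
  P(Z=II)·L_II = 0.64 × 0.276847 = 0.177182
Sum: 0.142941 + 0.177182 = 0.320123
P(Regime I | 0.81 minutes) ≈ 0.447

0.447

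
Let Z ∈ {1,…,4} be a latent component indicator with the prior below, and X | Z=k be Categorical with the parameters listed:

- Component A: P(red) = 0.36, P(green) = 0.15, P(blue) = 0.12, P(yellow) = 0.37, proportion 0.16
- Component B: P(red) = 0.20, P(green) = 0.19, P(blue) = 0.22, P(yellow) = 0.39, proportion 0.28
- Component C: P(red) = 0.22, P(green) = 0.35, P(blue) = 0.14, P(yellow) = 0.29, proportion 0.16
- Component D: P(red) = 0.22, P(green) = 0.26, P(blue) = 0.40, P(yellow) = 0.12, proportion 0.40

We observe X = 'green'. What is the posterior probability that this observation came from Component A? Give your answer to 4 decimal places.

P(component k | x) = P(Z=k)·f_k(x) / marginal(x), where marginal(x) = Σ_j P(Z=j)·f_j(x).
Component likelihoods at x = 'green':
  L_A = P(green | comp) = 0.15
  L_B = P(green | comp) = 0.19
  L_C = P(green | comp) = 0.35
  L_D = P(green | comp) = 0.26
Multiply by the mixture weights:
  P(Z=A)·L_A = 0.16 × 0.15 = 0.024
  P(Z=B)·L_B = 0.28 × 0.19 = 0.0532
  P(Z=C)·L_C = 0.16 × 0.35 = 0.056
  P(Z=D)·L_D = 0.40 × 0.26 = 0.104
Marginal: 0.024 + 0.0532 + 0.056 + 0.104 = 0.2372
So the posterior for Component A is 0.024 / 0.2372 ≈ 0.1012.

0.1012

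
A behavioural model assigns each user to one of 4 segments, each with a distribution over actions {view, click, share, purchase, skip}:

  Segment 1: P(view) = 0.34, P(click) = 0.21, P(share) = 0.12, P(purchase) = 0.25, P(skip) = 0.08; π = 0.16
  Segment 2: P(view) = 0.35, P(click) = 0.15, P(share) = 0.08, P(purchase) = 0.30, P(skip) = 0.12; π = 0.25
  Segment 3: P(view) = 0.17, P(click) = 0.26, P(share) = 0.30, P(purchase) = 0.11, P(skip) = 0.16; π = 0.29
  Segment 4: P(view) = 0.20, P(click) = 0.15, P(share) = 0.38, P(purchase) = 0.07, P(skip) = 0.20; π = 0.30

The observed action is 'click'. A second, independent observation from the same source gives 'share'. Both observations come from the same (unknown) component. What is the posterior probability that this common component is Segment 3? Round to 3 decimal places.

0.484

Posterior ∝ prior × likelihood, so P(k | x) ∝ π_k f_k(x); normalise over all components.
Since both observations come from the same component, the likelihood for component k is f_k(x₁)·f_k(x₂).
  p_1 = [P(click | comp) = 0.21] × [0.12] = 0.0252
  p_2 = [P(click | comp) = 0.15] × [0.08] = 0.012
  p_3 = [P(click | comp) = 0.26] × [0.3] = 0.078
  p_4 = [P(click | comp) = 0.15] × [0.38] = 0.057
Prior × likelihood for each component:
  π_1·p_1 = 0.16 × 0.0252 = 0.004032
  π_2·p_2 = 0.25 × 0.012 = 0.003
  π_3·p_3 = 0.29 × 0.078 = 0.02262
  π_4·p_4 = 0.30 × 0.057 = 0.0171
Sum: 0.004032 + 0.003 + 0.02262 + 0.0171 = 0.046752
P(Segment 3 | data) = 0.02262 / 0.046752 ≈ 0.484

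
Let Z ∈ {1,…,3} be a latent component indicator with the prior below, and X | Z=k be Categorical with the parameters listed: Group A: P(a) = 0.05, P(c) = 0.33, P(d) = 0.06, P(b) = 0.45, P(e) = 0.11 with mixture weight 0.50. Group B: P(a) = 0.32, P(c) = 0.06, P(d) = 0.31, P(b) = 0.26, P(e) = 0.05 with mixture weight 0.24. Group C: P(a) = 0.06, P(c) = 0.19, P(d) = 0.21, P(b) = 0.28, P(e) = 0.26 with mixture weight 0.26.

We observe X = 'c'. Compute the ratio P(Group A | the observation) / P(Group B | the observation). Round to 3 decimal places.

Posterior odds = (π_i f_i(x)) / (π_j f_j(x)); the normalising sum cancels.
Component likelihoods at x = 'c':
  f_A = P(c | comp) = 0.33
  f_B = P(c | comp) = 0.06
  f_C = P(c | comp) = 0.19
Odds = (0.50/0.24) × (0.33/0.06) = 2.08333 × 5.5 ≈ 11.458

11.458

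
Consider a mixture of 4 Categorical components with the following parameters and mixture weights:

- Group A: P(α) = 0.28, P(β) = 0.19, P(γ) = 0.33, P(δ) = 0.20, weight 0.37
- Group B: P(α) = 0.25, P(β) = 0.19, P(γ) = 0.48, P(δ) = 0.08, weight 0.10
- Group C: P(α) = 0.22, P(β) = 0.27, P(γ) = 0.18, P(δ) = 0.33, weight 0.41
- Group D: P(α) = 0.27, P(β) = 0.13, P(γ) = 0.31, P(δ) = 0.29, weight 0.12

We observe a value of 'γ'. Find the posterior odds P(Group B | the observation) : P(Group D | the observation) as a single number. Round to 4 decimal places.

Since P(k|x) ∝ π_k f_k(x), the posterior odds are π_i f_i(x) / (π_j f_j(x)).
Categorical probabilities:
  f_A = 0.33
  f_B = 0.48
  f_C = 0.18
  f_D = 0.31
Posterior odds = (π_B·f_B) / (π_D·f_D) = (0.10·0.48) / (0.12·0.31) = 0.048 / 0.0372 ≈ 1.2903

1.2903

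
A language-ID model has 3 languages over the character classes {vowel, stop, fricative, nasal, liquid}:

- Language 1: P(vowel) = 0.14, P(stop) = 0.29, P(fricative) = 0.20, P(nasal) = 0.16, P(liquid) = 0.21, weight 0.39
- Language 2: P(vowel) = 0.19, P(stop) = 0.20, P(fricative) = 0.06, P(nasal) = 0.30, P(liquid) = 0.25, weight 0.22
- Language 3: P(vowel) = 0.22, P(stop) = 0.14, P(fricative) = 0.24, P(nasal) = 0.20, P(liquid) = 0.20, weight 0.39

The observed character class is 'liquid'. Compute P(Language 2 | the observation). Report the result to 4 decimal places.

Posterior ∝ prior × likelihood, so P(k | x) ∝ w_k f_k(x); normalise over all components.
Component likelihoods at x = 'liquid':
  f_1 = P(liquid | comp) = 0.21
  f_2 = P(liquid | comp) = 0.25
  f_3 = P(liquid | comp) = 0.20
Weight by the priors:
  w_1·f_1 = 0.39 × 0.21 = 0.0819
  w_2·f_2 = 0.22 × 0.25 = 0.055
  w_3·f_3 = 0.39 × 0.2 = 0.078
Normaliser: 0.0819 + 0.055 + 0.078 = 0.2149
So the posterior for Language 2 is 0.055 / 0.2149 ≈ 0.2559.

0.2559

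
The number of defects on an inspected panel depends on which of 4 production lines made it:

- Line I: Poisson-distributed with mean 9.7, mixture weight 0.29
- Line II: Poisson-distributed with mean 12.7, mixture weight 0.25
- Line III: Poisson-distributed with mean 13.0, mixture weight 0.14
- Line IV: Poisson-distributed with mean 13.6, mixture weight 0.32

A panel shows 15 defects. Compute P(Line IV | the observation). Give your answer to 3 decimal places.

By Bayes' theorem, P(k | x) = P(Z=k) f_k(x) / Σ_j P(Z=j) f_j(x).
Poisson probabilities:
  f_I = 0.029677
  f_II = 0.0841427
  f_III = 0.0884754
  f_IV = 0.0955386
Unnormalised posteriors:
  P(Z=I)·f_I = 0.29 × 0.029677 = 0.00860633
  P(Z=II)·f_II = 0.25 × 0.0841427 = 0.0210357
  P(Z=III)·f_III = 0.14 × 0.0884754 = 0.0123866
  P(Z=IV)·f_IV = 0.32 × 0.0955386 = 0.0305724
Denominator: 0.00860633 + 0.0210357 + 0.0123866 + 0.0305724 = 0.0726009
So the posterior for Line IV is 0.0305724 / 0.0726009 ≈ 0.421.

0.421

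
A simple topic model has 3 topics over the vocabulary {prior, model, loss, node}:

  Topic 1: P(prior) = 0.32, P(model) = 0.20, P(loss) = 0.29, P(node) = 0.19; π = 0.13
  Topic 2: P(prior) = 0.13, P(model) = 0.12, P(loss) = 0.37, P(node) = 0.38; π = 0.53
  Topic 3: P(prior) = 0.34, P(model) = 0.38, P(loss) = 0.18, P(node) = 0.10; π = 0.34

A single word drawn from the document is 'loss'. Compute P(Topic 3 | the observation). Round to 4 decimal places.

Posterior ∝ prior × likelihood, so P(k | x) ∝ π_k f_k(x); normalise over all components.
Component likelihoods at x = 'loss':
  L_1 = 0.29
  L_2 = 0.37
  L_3 = 0.18
Unnormalised posteriors:
  π_1·L_1 = 0.13 × 0.29 = 0.0377
  π_2·L_2 = 0.53 × 0.37 = 0.1961
  π_3·L_3 = 0.34 × 0.18 = 0.0612
Normaliser: 0.0377 + 0.1961 + 0.0612 = 0.295
P(Topic 3 | the observation) ≈ 0.2075

0.2075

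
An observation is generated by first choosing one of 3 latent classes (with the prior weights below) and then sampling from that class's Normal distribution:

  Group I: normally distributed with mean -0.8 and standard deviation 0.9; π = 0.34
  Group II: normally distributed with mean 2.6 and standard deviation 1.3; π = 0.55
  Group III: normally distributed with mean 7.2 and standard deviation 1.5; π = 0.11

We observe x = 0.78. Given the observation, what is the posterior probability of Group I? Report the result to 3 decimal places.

By Bayes' theorem, P(k | x) = P(Z=k) f_k(x) / Σ_j P(Z=j) f_j(x).
Evaluate each component's likelihood at the observed value:
  L_I = 0.0949347
  L_II = 0.115175
  L_III = 2.79917e-05
Weight by the priors:
  P(Z=I)·L_I = 0.34 × 0.0949347 = 0.0322778
  P(Z=II)·L_II = 0.55 × 0.115175 = 0.0633462
  P(Z=III)·L_III = 0.11 × 2.79917e-05 = 3.07908e-06
Marginal: 0.0322778 + 0.0633462 + 3.07908e-06 = 0.0956271
Responsibility of Group I: 0.0322778 / 0.0956271 ≈ 0.338

0.338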